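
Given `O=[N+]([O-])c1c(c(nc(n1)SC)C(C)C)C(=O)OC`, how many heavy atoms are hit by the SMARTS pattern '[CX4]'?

The query [CX4] means: C with X4: aliphatic carbon with exactly 4 total connections (bonds + H).
Check the 18 heavy atoms by environment: 2× n (aromatic, X2) → no; 4× c (aromatic, X3) → no; 1× S (X2) → no; 5× C (X4) → match; 1× C (X3) → no; 2× O (X1) → no; 1× O (X2) → no; 1× N (charge +1, X3) → no; 1× O (charge -1, X1) → no.
That gives 5 matching atoms.

5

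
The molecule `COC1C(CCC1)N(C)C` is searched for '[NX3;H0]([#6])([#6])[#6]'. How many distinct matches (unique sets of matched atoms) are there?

1

[NX3;H0]([#6])([#6])[#6] is the SMARTS for a tertiary amine: a trivalent nitrogen with no H, bonded to three carbons.
Exactly one fragment in the molecule meets all constraints, giving 1 match.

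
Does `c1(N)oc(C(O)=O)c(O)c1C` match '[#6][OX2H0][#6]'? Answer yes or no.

The pattern [#6][OX2H0][#6] describes an aliphatic oxygen bridging two carbons with no H on the oxygen — an ether.
The closest candidate here is a carboxylic acid group (-C(=O)OH), but the -OH oxygen has H1; the =O is OX1, not OX2. No other fragment satisfies the full query, so there is no match.

No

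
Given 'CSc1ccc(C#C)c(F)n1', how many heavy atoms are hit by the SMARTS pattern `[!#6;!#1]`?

3

The query [!#6;!#1] means: not carbon and not hydrogen — any heteroatom.
Check the 11 heavy atoms by environment: 1× n (aromatic) → match; 5× c (aromatic) → no; 1× S → match; 3× C → no; 1× F → match.
Summing the matching environments: 1 + 1 + 1 = 3 matching atoms.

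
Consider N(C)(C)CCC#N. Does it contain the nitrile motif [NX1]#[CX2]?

Yes

The pattern [NX1]#[CX2] describes a nitrogen triple-bonded to a two-connected carbon — a nitrile.
The molecule carries a nitrile (-C#N), whose atoms satisfy every constraint of the query, so the pattern matches.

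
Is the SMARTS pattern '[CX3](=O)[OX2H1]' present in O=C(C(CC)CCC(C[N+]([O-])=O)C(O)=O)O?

The pattern [CX3](=O)[OX2H1] describes an sp2 carbon double-bonded to O and single-bonded to an -OH oxygen — a carboxylic acid.
The molecule carries a carboxylic acid group (-C(=O)OH), whose atoms satisfy every constraint of the query, so the pattern matches.

Yes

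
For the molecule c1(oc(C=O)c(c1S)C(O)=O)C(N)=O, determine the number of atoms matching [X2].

3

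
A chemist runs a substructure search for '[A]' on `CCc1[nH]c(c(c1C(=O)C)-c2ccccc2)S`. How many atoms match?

6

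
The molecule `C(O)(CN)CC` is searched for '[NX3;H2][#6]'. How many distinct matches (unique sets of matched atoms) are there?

1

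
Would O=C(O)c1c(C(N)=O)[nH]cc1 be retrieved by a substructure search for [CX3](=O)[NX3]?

Yes

The pattern [CX3](=O)[NX3] describes a carbonyl carbon bonded to a trivalent nitrogen — an amide.
The molecule carries a primary amide (-C(=O)NH2), whose atoms satisfy every constraint of the query, so the pattern matches.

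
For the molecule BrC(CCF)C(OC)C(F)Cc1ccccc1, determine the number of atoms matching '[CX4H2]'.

3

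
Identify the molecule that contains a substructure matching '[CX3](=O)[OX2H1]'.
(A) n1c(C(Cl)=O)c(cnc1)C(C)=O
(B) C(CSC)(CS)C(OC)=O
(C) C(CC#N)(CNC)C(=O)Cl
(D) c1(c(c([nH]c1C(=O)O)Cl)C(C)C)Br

[CX3](=O)[OX2H1] describes an sp2 carbon double-bonded to O and single-bonded to an -OH oxygen (a carboxylic acid).
(A) has an acyl chloride (-C(=O)Cl) but the carbonyl is bonded to Cl, not to an -OH oxygen.
(B) has a methyl-ester group (-C(=O)OCH3) but the singly-bonded O has no H (OX2H0, not OX2H1).
(C) has an acyl chloride (-C(=O)Cl) but the carbonyl is bonded to Cl, not to an -OH oxygen.
(D) contains a carboxylic acid group (-C(=O)OH), which satisfies every atom and bond constraint.
So the answer is (D).

D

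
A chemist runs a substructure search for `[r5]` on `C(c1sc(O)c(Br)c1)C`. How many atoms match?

5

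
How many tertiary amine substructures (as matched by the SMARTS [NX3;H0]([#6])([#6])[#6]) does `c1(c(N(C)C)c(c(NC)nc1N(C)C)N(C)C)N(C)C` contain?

4

[NX3;H0]([#6])([#6])[#6] is the SMARTS for a tertiary amine: a trivalent nitrogen with no H, bonded to three carbons.
The molecule carries 4 separate instances of a dimethylamino group (-N(CH3)2) meeting every constraint; each maps to a distinct set of atoms, giving 4 matches.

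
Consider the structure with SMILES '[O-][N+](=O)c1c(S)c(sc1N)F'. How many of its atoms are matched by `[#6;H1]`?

0

The query [#6;H1] means: any carbon bearing exactly one hydrogen.
Check the 11 heavy atoms by environment: 1× s (aromatic, H0) → no; 4× c (aromatic, H0) → no; 1× N (charge +1, H0) → no; 1× O (charge -1, H0) → no; 1× O (H0) → no; 1× S (H1) → no; 1× N (H2) → no; 1× F (H0) → no.
No environment satisfies the query, so 0 matching atoms.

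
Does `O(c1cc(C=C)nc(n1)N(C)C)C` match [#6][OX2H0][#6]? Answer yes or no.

Yes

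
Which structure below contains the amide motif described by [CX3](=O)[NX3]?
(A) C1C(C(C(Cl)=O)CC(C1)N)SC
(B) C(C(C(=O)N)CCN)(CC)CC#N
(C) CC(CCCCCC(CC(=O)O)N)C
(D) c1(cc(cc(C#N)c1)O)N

B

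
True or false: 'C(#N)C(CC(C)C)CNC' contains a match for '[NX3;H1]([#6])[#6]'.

True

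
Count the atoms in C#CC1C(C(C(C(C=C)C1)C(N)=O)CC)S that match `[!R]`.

10

The query [!R] means: !R matches any atom not in a ring.
Check the 16 heavy atoms by environment: 6× C (in 6-ring) → no; 7× C (acyclic) → match; 1× O (acyclic) → match; 1× N (acyclic) → match; 1× S (acyclic) → match.
Summing the matching environments: 7 + 1 + 1 + 1 = 10 matching atoms.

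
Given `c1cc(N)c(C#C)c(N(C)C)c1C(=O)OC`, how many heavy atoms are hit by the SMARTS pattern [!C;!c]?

The query [!C;!c] means: neither aliphatic nor aromatic carbon — same as [!#6].
Check the 16 heavy atoms by environment: 6× c (aromatic) → no; 6× C → no; 2× N → match; 2× O → match.
Summing the matching environments: 2 + 2 = 4 matching atoms.

4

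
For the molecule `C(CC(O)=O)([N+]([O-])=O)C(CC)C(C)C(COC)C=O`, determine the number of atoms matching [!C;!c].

7

The query [!C;!c] means: neither aliphatic nor aromatic carbon — same as [!#6].
Check the 19 heavy atoms by environment: 12× C → no; 5× O → match; 1× N (charge +1) → match; 1× O (charge -1) → match.
Summing the matching environments: 5 + 1 + 1 = 7 matching atoms.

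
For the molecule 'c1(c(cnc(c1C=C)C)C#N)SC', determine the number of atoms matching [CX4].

The query [CX4] means: C with X4: aliphatic carbon with exactly 4 total connections (bonds + H).
Check the 13 heavy atoms by environment: 1× n (aromatic, X2) → no; 5× c (aromatic, X3) → no; 1× S (X2) → no; 2× C (X4) → match; 1× C (X2) → no; 1× N (X1) → no; 2× C (X3) → no.
That gives 2 matching atoms.

2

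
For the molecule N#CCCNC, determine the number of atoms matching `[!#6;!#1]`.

2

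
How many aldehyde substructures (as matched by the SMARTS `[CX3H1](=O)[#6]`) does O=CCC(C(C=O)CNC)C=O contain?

3

[CX3H1](=O)[#6] is the SMARTS for an aldehyde: an sp2 carbon with one H, double-bonded to O and single-bonded to carbon.
The molecule carries 3 separate instances of an aldehyde (-CHO) meeting every constraint; each maps to a distinct set of atoms, giving 3 matches.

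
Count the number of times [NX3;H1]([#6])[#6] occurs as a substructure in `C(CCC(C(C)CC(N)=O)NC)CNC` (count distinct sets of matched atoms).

[NX3;H1]([#6])[#6] is the SMARTS for a secondary amine: a trivalent nitrogen with one H, bonded to two carbons.
The molecule carries 2 separate instances of an N-methylamino group (-NHCH3) meeting every constraint; each maps to a distinct set of atoms, giving 2 matches.

2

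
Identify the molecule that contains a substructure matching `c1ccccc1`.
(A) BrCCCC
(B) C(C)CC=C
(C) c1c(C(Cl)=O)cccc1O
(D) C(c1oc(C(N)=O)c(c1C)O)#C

C

c1ccccc1 describes six aromatic carbons in a ring (a benzene ring).
(A) has a methyl group (-CH3) but no six-membered all-carbon aromatic ring is present.
(B) has a methyl group (-CH3) but no six-membered all-carbon aromatic ring is present.
(C) contains the required atom environment, so the pattern matches.
(D) has a methyl group (-CH3) but no six-membered all-carbon aromatic ring is present.
So the answer is (C).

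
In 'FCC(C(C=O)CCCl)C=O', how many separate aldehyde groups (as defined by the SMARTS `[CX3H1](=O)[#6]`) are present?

2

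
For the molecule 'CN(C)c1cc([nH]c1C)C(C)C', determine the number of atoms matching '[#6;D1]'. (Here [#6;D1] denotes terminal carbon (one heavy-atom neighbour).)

5

Check the 12 heavy atoms by environment: 1× n (aromatic, D2) → no; 3× c (aromatic, D3) → no; 1× c (aromatic, D2) → no; 5× C (D1) → match; 1× N (D3) → no; 1× C (D3) → no.
That gives 5 matching atoms.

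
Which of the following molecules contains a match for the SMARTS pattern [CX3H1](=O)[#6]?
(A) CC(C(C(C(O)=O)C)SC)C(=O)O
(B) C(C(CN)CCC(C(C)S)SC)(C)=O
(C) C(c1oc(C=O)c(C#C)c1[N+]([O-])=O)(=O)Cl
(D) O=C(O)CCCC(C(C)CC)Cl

C

[CX3H1](=O)[#6] describes an sp2 carbon with one H, double-bonded to O and single-bonded to carbon (an aldehyde).
(A) has a carboxylic acid group (-C(=O)OH) but the carbonyl carbon has H0 and is bonded to O, not H1.
(B) has an acetyl/ketone group (-C(=O)CH3) but the carbonyl carbon has H0 (two carbon neighbours), not H1.
(C) contains an aldehyde (-CHO), which satisfies every atom and bond constraint.
(D) has a carboxylic acid group (-C(=O)OH) but the carbonyl carbon has H0 and is bonded to O, not H1.
So the answer is (C).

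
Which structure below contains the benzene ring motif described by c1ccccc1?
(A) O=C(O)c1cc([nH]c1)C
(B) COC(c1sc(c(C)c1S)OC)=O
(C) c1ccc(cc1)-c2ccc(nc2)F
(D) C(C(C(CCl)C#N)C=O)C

c1ccccc1 describes six aromatic carbons in a ring (a benzene ring).
(A) has a methyl group (-CH3) but no six-membered all-carbon aromatic ring is present.
(B) has a methyl group (-CH3) but no six-membered all-carbon aromatic ring is present.
(C) contains a phenyl ring, which satisfies every atom and bond constraint.
(D) has a methyl group (-CH3) but no six-membered all-carbon aromatic ring is present.
So the answer is (C).

C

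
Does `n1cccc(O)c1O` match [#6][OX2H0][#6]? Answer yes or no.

No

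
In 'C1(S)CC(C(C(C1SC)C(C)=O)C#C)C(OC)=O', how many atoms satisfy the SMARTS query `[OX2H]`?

The query [OX2H] means: aliphatic oxygen with two connections, one of which is H — an -OH oxygen.
Check the 18 heavy atoms by environment: 1× C (H2, X4) → no; 5× C (H1, X4) → no; 1× S (H1, X2) → no; 1× S (H0, X2) → no; 3× C (H3, X4) → no; 1× C (H0, X2) → no; 1× C (H1, X2) → no; 2× C (H0, X3) → no; 2× O (H0, X1) → no; 1× O (H0, X2) → no.
No environment satisfies the query, so 0 matching atoms.

0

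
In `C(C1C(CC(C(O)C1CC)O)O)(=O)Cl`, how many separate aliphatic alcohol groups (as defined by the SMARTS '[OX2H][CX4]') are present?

[OX2H][CX4] is the SMARTS for an aliphatic alcohol: a hydroxyl oxygen bound to an sp3 (X4) carbon.
The molecule carries 3 separate instances of a hydroxyl group (-OH) meeting every constraint; each maps to a distinct set of atoms, giving 3 matches.

3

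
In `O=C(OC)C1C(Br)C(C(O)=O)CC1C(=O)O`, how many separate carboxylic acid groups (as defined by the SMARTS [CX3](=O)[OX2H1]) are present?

2

[CX3](=O)[OX2H1] is the SMARTS for a carboxylic acid: an sp2 carbon double-bonded to O and single-bonded to an -OH oxygen.
The molecule carries 2 separate instances of a carboxylic acid group (-C(=O)OH) meeting every constraint; each maps to a distinct set of atoms, giving 2 matches.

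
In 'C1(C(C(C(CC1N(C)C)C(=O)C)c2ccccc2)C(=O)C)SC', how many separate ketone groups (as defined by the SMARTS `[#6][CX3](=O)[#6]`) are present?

2

[#6][CX3](=O)[#6] is the SMARTS for a ketone: a carbonyl carbon (no H) flanked by two carbons.
The molecule carries 2 separate instances of an acetyl/ketone group (-C(=O)CH3) meeting every constraint; each maps to a distinct set of atoms, giving 2 matches.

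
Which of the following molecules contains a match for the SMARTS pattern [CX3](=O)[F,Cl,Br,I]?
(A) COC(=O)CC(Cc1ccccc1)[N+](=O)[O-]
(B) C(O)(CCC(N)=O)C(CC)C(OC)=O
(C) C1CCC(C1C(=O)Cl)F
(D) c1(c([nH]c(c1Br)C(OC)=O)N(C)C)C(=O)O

C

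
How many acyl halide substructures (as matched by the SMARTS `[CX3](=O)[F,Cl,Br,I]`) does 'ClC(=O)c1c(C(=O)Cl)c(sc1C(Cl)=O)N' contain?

3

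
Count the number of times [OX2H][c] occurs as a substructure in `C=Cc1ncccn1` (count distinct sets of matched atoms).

0

[OX2H][c] is the SMARTS for a phenol: a hydroxyl oxygen attached to an aromatic carbon.
No fragment in the molecule satisfies every constraint, giving 0 matches.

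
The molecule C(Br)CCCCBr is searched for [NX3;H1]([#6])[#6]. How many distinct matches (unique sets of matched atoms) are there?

[NX3;H1]([#6])[#6] is the SMARTS for a secondary amine: a trivalent nitrogen with one H, bonded to two carbons.
No fragment in the molecule satisfies every constraint, giving 0 matches.

0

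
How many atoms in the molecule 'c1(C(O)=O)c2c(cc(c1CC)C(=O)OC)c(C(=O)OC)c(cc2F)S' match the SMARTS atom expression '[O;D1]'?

4

The query [O;D1] means: aliphatic oxygen bonded to exactly one heavy atom.
Check the 25 heavy atoms by environment: 8× c (aromatic, D3) → no; 2× c (aromatic, D2) → no; 1× S (D1) → no; 3× C (D3) → no; 4× O (D1) → match; 2× O (D2) → no; 3× C (D1) → no; 1× C (D2) → no; 1× F (D1) → no.
That gives 4 matching atoms.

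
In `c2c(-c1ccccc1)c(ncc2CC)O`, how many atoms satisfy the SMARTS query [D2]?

9

Check the 15 heavy atoms by environment: 1× n (aromatic, D2) → match; 4× c (aromatic, D3) → no; 7× c (aromatic, D2) → match; 1× O (D1) → no; 1× C (D2) → match; 1× C (D1) → no.
Summing the matching environments: 1 + 7 + 1 = 9 matching atoms.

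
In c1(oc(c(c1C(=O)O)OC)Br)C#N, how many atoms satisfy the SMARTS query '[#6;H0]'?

6

The query [#6;H0] means: any carbon with no attached hydrogen.
Check the 13 heavy atoms by environment: 1× o (aromatic, H0) → no; 4× c (aromatic, H0) → match; 1× Br (H0) → no; 2× C (H0) → match; 1× N (H0) → no; 2× O (H0) → no; 1× C (H3) → no; 1× O (H1) → no.
Summing the matching environments: 4 + 2 = 6 matching atoms.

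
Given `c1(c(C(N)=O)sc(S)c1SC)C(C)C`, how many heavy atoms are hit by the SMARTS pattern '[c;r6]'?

Check the 14 heavy atoms by environment: 1× s (aromatic, in 5-ring) → no; 4× c (aromatic, in 5-ring) → no; 5× C (acyclic) → no; 2× S (acyclic) → no; 1× O (acyclic) → no; 1× N (acyclic) → no.
No environment satisfies the query, so 0 matching atoms.

0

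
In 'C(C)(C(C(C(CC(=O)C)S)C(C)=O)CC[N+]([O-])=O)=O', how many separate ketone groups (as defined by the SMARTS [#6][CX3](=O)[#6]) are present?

3

[#6][CX3](=O)[#6] is the SMARTS for a ketone: a carbonyl carbon (no H) flanked by two carbons.
The molecule carries 3 separate instances of an acetyl/ketone group (-C(=O)CH3) meeting every constraint; each maps to a distinct set of atoms, giving 3 matches.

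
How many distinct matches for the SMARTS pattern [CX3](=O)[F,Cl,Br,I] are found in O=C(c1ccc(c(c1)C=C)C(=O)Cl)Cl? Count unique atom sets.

2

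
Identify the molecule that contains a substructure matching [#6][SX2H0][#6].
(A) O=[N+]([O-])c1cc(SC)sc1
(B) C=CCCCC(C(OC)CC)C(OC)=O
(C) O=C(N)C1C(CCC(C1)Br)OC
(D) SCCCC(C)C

A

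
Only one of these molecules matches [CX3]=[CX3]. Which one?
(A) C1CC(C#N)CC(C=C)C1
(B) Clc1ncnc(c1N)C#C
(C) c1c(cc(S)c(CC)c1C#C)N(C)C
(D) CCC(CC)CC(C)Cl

[CX3]=[CX3] describes a non-aromatic C=C double bond between two sp2 carbons (an alkene).
(A) contains a vinyl group (-CH=CH2), which satisfies every atom and bond constraint.
(B) has an ethynyl group (-C#CH) but the C-C bond is a triple bond, not a double bond.
(C) has an ethyl group (-CH2CH3) but its C-C bond is a single bond between CX4 carbons, not CX3=CX3.
(D) has an ethyl group (-CH2CH3) but its C-C bond is a single bond between CX4 carbons, not CX3=CX3.
So the answer is (A).

A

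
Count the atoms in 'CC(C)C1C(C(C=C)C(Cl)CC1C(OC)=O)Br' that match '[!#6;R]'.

0

Check the 17 heavy atoms by environment: 6× C (in 6-ring) → no; 7× C (acyclic) → no; 2× O (acyclic) → no; 1× Cl (acyclic) → no; 1× Br (acyclic) → no.
No environment satisfies the query, so 0 matching atoms.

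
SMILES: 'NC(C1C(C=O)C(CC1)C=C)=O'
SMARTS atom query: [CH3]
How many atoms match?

0

The query [CH3] means: aliphatic carbon with exactly three hydrogens.
Check the 12 heavy atoms by environment: 3× C (H2) → no; 5× C (H1) → no; 1× C (H0) → no; 2× O (H0) → no; 1× N (H2) → no.
No environment satisfies the query, so 0 matching atoms.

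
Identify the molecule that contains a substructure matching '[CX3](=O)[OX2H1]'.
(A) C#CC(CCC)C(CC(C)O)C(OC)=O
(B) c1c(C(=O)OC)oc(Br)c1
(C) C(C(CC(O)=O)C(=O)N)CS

C

[CX3](=O)[OX2H1] describes an sp2 carbon double-bonded to O and single-bonded to an -OH oxygen (a carboxylic acid).
(A) has a methyl-ester group (-C(=O)OCH3) but the singly-bonded O has no H (OX2H0, not OX2H1).
(B) has a methyl-ester group (-C(=O)OCH3) but the singly-bonded O has no H (OX2H0, not OX2H1).
(C) contains a carboxylic acid group (-C(=O)OH), which satisfies every atom and bond constraint.
So the answer is (C).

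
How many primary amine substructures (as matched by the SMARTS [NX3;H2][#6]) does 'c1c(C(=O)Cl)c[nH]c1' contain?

0

[NX3;H2][#6] is the SMARTS for a primary amine: a trivalent nitrogen with two H attached to carbon.
No fragment in the molecule satisfies every constraint, giving 0 matches.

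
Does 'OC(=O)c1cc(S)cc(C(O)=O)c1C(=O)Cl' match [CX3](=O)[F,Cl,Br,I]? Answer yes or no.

The pattern [CX3](=O)[F,Cl,Br,I] describes a carbonyl carbon bonded to a halogen — an acyl halide.
The molecule carries an acyl chloride (-C(=O)Cl), whose atoms satisfy every constraint of the query, so the pattern matches.

Yes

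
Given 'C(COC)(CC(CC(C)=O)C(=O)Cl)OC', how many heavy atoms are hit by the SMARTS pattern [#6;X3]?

The query [#6;X3] means: any carbon (aromatic or not) with three total connections.
Check the 15 heavy atoms by environment: 8× C (X4) → no; 2× C (X3) → match; 2× O (X1) → no; 2× O (X2) → no; 1× Cl (X1) → no.
That gives 2 matching atoms.

2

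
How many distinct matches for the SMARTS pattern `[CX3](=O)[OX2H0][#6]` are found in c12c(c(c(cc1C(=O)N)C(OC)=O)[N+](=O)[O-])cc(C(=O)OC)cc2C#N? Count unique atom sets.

[CX3](=O)[OX2H0][#6] is the SMARTS for an ester: a carbonyl carbon bonded to an oxygen that is itself bonded to carbon (no H on that O).
The molecule carries 2 separate instances of a methyl-ester group (-C(=O)OCH3) meeting every constraint; each maps to a distinct set of atoms, giving 2 matches.

2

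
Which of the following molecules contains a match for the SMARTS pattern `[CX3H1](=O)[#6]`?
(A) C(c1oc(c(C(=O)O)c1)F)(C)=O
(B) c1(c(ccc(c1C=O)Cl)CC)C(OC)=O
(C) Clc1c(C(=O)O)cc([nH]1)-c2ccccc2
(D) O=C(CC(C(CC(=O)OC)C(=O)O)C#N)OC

B

[CX3H1](=O)[#6] describes an sp2 carbon with one H, double-bonded to O and single-bonded to carbon (an aldehyde).
(A) has an acetyl/ketone group (-C(=O)CH3) but the carbonyl carbon has H0 (two carbon neighbours), not H1.
(B) contains an aldehyde (-CHO), which satisfies every atom and bond constraint.
(C) has a carboxylic acid group (-C(=O)OH) but the carbonyl carbon has H0 and is bonded to O, not H1.
(D) has a methyl-ester group (-C(=O)OCH3) but the carbonyl carbon has H0, not H1.
So the answer is (B).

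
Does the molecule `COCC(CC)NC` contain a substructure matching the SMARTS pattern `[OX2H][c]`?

No

The pattern [OX2H][c] describes a hydroxyl oxygen attached to an aromatic carbon — a phenol.
The closest candidate here is a methoxy ether (-OCH3), but the oxygen has H0, not H1. No other fragment satisfies the full query, so there is no match.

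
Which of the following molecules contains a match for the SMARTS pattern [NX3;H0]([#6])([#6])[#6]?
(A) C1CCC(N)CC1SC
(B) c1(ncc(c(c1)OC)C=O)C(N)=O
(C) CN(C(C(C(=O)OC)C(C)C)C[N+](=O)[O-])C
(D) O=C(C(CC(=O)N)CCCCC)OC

C

[NX3;H0]([#6])([#6])[#6] describes a trivalent nitrogen with no H, bonded to three carbons (a tertiary amine).
(A) has a primary amino group (-NH2) but the nitrogen has H2, not H0 with three carbons.
(B) has a primary amide (-C(=O)NH2) but the amide nitrogen has H2 and only one carbon neighbour.
(C) contains a dimethylamino group (-N(CH3)2), which satisfies every atom and bond constraint.
(D) has a primary amide (-C(=O)NH2) but the amide nitrogen has H2 and only one carbon neighbour.
So the answer is (C).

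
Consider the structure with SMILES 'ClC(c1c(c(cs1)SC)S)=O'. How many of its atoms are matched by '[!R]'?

6

Check the 11 heavy atoms by environment: 1× s (aromatic, in 5-ring) → no; 4× c (aromatic, in 5-ring) → no; 2× S (acyclic) → match; 2× C (acyclic) → match; 1× O (acyclic) → match; 1× Cl (acyclic) → match.
Summing the matching environments: 2 + 2 + 1 + 1 = 6 matching atoms.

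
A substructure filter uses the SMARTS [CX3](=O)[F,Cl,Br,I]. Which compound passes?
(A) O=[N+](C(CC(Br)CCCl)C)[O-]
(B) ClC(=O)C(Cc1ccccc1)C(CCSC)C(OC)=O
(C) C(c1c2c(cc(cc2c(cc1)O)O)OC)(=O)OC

B

[CX3](=O)[F,Cl,Br,I] describes a carbonyl carbon bonded to a halogen (an acyl halide).
(A) has a chloro substituent but the Cl is not on a carbonyl carbon.
(B) contains an acyl chloride (-C(=O)Cl), which satisfies every atom and bond constraint.
(C) has a methyl-ester group (-C(=O)OCH3) but the carbonyl is bonded to -O-C, not to a halogen.
So the answer is (B).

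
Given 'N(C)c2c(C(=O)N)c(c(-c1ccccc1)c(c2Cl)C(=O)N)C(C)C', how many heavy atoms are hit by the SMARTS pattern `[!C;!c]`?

6

The query [!C;!c] means: neither aliphatic nor aromatic carbon — same as [!#6].
Check the 24 heavy atoms by environment: 12× c (aromatic) → no; 6× C → no; 1× Cl → match; 3× N → match; 2× O → match.
Summing the matching environments: 1 + 3 + 2 = 6 matching atoms.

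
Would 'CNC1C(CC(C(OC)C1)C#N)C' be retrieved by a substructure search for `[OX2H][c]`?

The pattern [OX2H][c] describes a hydroxyl oxygen attached to an aromatic carbon — a phenol.
The closest candidate here is a methoxy ether (-OCH3), but the oxygen has H0, not H1. No other fragment satisfies the full query, so there is no match.

No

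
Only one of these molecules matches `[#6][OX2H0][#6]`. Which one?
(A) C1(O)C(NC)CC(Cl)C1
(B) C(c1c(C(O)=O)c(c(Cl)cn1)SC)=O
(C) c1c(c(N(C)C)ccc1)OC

[#6][OX2H0][#6] describes an aliphatic oxygen bridging two carbons with no H on the oxygen (an ether).
(A) has a hydroxyl group (-OH) but the oxygen has H1, not H0 bridging two carbons.
(B) has a carboxylic acid group (-C(=O)OH) but the -OH oxygen has H1; the =O is OX1, not OX2.
(C) contains a methoxy ether (-OCH3), which satisfies every atom and bond constraint.
So the answer is (C).

C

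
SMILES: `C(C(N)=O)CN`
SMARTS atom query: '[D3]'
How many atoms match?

1

The query [D3] means: atom with exactly three heavy-atom neighbours.
Check the 6 heavy atoms by environment: 2× C (D2) → no; 2× N (D1) → no; 1× C (D3) → match; 1× O (D1) → no.
That gives 1 matching atom.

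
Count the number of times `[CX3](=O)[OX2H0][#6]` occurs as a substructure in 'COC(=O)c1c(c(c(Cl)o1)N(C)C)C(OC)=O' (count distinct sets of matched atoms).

2

[CX3](=O)[OX2H0][#6] is the SMARTS for an ester: a carbonyl carbon bonded to an oxygen that is itself bonded to carbon (no H on that O).
The molecule carries 2 separate instances of a methyl-ester group (-C(=O)OCH3) meeting every constraint; each maps to a distinct set of atoms, giving 2 matches.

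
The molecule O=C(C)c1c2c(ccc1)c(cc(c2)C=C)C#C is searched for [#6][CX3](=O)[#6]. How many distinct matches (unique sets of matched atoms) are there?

1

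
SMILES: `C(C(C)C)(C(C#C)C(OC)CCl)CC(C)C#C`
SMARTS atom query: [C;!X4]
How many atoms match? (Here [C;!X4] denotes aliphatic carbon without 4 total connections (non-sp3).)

4

The query [C;!X4] means: aliphatic carbon that does not have four total connections.
Check the 17 heavy atoms by environment: 11× C (X4) → no; 4× C (X2) → match; 1× Cl (X1) → no; 1× O (X2) → no.
That gives 4 matching atoms.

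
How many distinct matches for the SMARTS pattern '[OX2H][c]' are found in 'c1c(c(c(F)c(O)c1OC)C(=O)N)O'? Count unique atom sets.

2

[OX2H][c] is the SMARTS for a phenol: a hydroxyl oxygen attached to an aromatic carbon.
The molecule carries 2 separate instances of a hydroxyl group (-OH) meeting every constraint; each maps to a distinct set of atoms, giving 2 matches.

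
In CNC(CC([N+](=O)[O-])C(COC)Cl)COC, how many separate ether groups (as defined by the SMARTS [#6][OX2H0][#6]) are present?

2

[#6][OX2H0][#6] is the SMARTS for an ether: an aliphatic oxygen bridging two carbons with no H on the oxygen.
The molecule carries 2 separate instances of a methoxy ether (-OCH3) meeting every constraint; each maps to a distinct set of atoms, giving 2 matches.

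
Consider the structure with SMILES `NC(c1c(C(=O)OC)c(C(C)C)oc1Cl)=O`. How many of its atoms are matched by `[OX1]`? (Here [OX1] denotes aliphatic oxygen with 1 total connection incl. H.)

2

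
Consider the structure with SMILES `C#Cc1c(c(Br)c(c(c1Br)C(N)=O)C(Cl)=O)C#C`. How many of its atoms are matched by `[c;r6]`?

6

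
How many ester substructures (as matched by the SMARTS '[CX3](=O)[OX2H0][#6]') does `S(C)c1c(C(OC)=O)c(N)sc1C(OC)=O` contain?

[CX3](=O)[OX2H0][#6] is the SMARTS for an ester: a carbonyl carbon bonded to an oxygen that is itself bonded to carbon (no H on that O).
The molecule carries 2 separate instances of a methyl-ester group (-C(=O)OCH3) meeting every constraint; each maps to a distinct set of atoms, giving 2 matches.

2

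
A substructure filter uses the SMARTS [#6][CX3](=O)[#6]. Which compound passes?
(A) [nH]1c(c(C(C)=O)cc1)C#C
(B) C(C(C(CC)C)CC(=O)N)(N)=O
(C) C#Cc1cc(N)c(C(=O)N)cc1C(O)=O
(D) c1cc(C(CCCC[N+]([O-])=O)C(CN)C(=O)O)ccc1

A

[#6][CX3](=O)[#6] describes a carbonyl carbon (no H) flanked by two carbons (a ketone).
(A) contains an acetyl/ketone group (-C(=O)CH3), which satisfies every atom and bond constraint.
(B) has a primary amide (-C(=O)NH2) but one neighbour of the carbonyl carbon is N, not C.
(C) has a carboxylic acid group (-C(=O)OH) but one neighbour of the carbonyl carbon is O, not C.
(D) has a carboxylic acid group (-C(=O)OH) but one neighbour of the carbonyl carbon is O, not C.
So the answer is (A).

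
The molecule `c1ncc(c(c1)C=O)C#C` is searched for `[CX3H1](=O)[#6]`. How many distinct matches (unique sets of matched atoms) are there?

[CX3H1](=O)[#6] is the SMARTS for an aldehyde: an sp2 carbon with one H, double-bonded to O and single-bonded to carbon.
Exactly one fragment in the molecule meets all constraints, giving 1 match.

1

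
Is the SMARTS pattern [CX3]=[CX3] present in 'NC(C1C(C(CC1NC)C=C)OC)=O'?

Yes

The pattern [CX3]=[CX3] describes a non-aromatic C=C double bond between two sp2 carbons — an alkene.
The molecule carries a vinyl group (-CH=CH2), whose atoms satisfy every constraint of the query, so the pattern matches.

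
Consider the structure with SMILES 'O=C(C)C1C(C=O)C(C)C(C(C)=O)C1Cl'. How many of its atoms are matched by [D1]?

7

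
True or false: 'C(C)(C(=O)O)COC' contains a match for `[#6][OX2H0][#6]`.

True

The pattern [#6][OX2H0][#6] describes an aliphatic oxygen bridging two carbons with no H on the oxygen — an ether.
The molecule carries a methoxy ether (-OCH3), whose atoms satisfy every constraint of the query, so the pattern matches.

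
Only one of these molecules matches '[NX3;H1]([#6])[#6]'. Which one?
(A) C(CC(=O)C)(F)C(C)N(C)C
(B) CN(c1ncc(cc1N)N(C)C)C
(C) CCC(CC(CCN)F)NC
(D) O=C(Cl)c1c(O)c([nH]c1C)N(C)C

C

[NX3;H1]([#6])[#6] describes a trivalent nitrogen with one H, bonded to two carbons (a secondary amine).
(A) has a dimethylamino group (-N(CH3)2) but the nitrogen has H0, not H1.
(B) has a primary amino group (-NH2) but the nitrogen has H2 and only one carbon neighbour.
(C) contains an N-methylamino group (-NHCH3), which satisfies every atom and bond constraint.
(D) has a dimethylamino group (-N(CH3)2) but the nitrogen has H0, not H1.
So the answer is (C).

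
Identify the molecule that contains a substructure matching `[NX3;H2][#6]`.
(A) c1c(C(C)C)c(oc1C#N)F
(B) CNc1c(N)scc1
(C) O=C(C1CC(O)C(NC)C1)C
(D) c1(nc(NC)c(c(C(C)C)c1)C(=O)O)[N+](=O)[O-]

B

[NX3;H2][#6] describes a trivalent nitrogen with two H attached to carbon (a primary amine).
(A) has a nitrile (-C#N) but the nitrogen is NX1 (triple-bonded), not NX3 with two H.
(B) contains a primary amino group (-NH2), which satisfies every atom and bond constraint.
(C) has an N-methylamino group (-NHCH3) but the nitrogen bears two carbons and only one H (H1), not H2.
(D) has a nitro group (-[N+](=O)[O-]) but the nitrogen is [N+] with no H, not NX3H2.
So the answer is (B).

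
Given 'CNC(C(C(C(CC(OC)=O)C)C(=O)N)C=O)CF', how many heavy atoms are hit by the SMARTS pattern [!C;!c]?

7

The query [!C;!c] means: neither aliphatic nor aromatic carbon — same as [!#6].
Check the 19 heavy atoms by environment: 12× C → no; 4× O → match; 2× N → match; 1× F → match.
Summing the matching environments: 4 + 2 + 1 = 7 matching atoms.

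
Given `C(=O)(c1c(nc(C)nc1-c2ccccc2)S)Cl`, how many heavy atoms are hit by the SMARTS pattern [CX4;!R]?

1

The query [CX4;!R] means: aliphatic carbon with four total connections, not in a ring.
Check the 17 heavy atoms by environment: 2× n (aromatic, X2, in 6-ring) → no; 10× c (aromatic, X3, in 6-ring) → no; 1× C (X3, acyclic) → no; 1× O (X1, acyclic) → no; 1× Cl (X1, acyclic) → no; 1× S (X2, acyclic) → no; 1× C (X4, acyclic) → match.
That gives 1 matching atom.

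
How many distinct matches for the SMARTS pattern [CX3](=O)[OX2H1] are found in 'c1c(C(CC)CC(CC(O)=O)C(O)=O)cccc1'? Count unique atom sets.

2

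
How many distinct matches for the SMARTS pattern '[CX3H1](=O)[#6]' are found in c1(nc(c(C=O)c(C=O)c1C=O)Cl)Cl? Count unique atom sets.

3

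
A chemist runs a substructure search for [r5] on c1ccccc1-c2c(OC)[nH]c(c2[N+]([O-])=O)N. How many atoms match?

5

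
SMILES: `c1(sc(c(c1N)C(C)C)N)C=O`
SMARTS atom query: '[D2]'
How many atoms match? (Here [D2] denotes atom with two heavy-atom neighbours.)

The query [D2] means: atom with exactly two heavy-atom neighbours.
Check the 12 heavy atoms by environment: 1× s (aromatic, D2) → match; 4× c (aromatic, D3) → no; 1× C (D3) → no; 2× C (D1) → no; 2× N (D1) → no; 1× C (D2) → match; 1× O (D1) → no.
Summing the matching environments: 1 + 1 = 2 matching atoms.

2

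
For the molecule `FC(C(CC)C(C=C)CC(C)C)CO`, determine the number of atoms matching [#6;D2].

4

The query [#6;D2] means: any carbon bonded to exactly two heavy atoms.
Check the 14 heavy atoms by environment: 4× C (D2) → match; 4× C (D3) → no; 1× O (D1) → no; 4× C (D1) → no; 1× F (D1) → no.
That gives 4 matching atoms.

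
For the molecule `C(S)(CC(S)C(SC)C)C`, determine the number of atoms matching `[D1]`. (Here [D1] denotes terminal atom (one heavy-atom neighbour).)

The query [D1] means: atom with exactly one heavy-atom neighbour (degree 1).
Check the 10 heavy atoms by environment: 3× C (D1) → match; 3× C (D3) → no; 1× C (D2) → no; 2× S (D1) → match; 1× S (D2) → no.
Summing the matching environments: 3 + 2 = 5 matching atoms.

5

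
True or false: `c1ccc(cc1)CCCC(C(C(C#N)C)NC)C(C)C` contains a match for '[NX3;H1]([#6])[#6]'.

True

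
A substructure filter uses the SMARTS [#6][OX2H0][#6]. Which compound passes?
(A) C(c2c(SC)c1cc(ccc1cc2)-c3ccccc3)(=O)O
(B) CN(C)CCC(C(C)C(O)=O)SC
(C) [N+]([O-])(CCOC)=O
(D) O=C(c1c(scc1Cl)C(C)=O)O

C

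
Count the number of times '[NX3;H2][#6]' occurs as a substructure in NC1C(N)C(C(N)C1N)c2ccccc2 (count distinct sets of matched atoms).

[NX3;H2][#6] is the SMARTS for a primary amine: a trivalent nitrogen with two H attached to carbon.
The molecule carries 4 separate instances of a primary amino group (-NH2) meeting every constraint; each maps to a distinct set of atoms, giving 4 matches.

4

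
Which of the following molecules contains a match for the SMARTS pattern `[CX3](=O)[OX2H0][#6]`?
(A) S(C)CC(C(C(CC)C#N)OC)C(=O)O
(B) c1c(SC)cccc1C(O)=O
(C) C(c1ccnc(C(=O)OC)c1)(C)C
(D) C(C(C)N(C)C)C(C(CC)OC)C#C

[CX3](=O)[OX2H0][#6] describes a carbonyl carbon bonded to an oxygen that is itself bonded to carbon (no H on that O) (an ester).
(A) has a methoxy ether (-OCH3) but the ether oxygen is not adjacent to a C=O carbon.
(B) has a carboxylic acid group (-C(=O)OH) but the singly-bonded O carries H (OX2H1, not H0).
(C) contains a methyl-ester group (-C(=O)OCH3), which satisfies every atom and bond constraint.
(D) has a methoxy ether (-OCH3) but the ether oxygen is not adjacent to a C=O carbon.
So the answer is (C).

C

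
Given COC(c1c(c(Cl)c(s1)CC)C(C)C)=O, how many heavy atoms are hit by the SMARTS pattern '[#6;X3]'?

Check the 15 heavy atoms by environment: 1× s (aromatic, X2) → no; 4× c (aromatic, X3) → match; 6× C (X4) → no; 1× Cl (X1) → no; 1× C (X3) → match; 1× O (X1) → no; 1× O (X2) → no.
Summing the matching environments: 4 + 1 = 5 matching atoms.

5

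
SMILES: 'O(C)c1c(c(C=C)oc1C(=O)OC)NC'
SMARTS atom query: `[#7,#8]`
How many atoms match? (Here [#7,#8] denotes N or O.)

5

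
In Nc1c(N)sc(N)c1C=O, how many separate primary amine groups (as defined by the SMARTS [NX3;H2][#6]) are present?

[NX3;H2][#6] is the SMARTS for a primary amine: a trivalent nitrogen with two H attached to carbon.
The molecule carries 3 separate instances of a primary amino group (-NH2) meeting every constraint; each maps to a distinct set of atoms, giving 3 matches.

3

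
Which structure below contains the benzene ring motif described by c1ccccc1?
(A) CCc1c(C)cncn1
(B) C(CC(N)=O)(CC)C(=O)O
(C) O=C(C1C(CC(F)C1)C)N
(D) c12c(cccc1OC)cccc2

D

c1ccccc1 describes six aromatic carbons in a ring (a benzene ring).
(A) has a methyl group (-CH3) but no six-membered all-carbon aromatic ring is present.
(B) has a methyl group (-CH3) but no six-membered all-carbon aromatic ring is present.
(C) has a methyl group (-CH3) but no six-membered all-carbon aromatic ring is present.
(D) contains the required atom environment, so the pattern matches.
So the answer is (D).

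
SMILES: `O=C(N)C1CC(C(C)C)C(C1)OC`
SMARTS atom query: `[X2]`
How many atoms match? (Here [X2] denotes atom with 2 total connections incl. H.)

Check the 13 heavy atoms by environment: 9× C (X4) → no; 1× O (X2) → match; 1× C (X3) → no; 1× O (X1) → no; 1× N (X3) → no.
That gives 1 matching atom.

1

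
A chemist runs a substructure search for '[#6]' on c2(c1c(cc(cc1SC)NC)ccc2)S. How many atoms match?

The query [#6] means: #6 matches any atom with atomic number 6 (carbon, aromatic or aliphatic).
Check the 15 heavy atoms by environment: 10× c (aromatic) → match; 1× N → no; 2× C → match; 2× S → no.
Summing the matching environments: 10 + 2 = 12 matching atoms.

12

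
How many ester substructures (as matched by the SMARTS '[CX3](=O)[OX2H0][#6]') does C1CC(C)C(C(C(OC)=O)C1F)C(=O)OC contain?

2

[CX3](=O)[OX2H0][#6] is the SMARTS for an ester: a carbonyl carbon bonded to an oxygen that is itself bonded to carbon (no H on that O).
The molecule carries 2 separate instances of a methyl-ester group (-C(=O)OCH3) meeting every constraint; each maps to a distinct set of atoms, giving 2 matches.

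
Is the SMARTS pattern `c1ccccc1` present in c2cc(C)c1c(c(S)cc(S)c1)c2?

The pattern c1ccccc1 describes six aromatic carbons in a ring — a benzene ring.
The required atom environment is present in the molecule, so the pattern matches.

Yes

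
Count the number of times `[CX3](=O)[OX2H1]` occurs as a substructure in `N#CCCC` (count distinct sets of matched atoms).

[CX3](=O)[OX2H1] is the SMARTS for a carboxylic acid: an sp2 carbon double-bonded to O and single-bonded to an -OH oxygen.
No fragment in the molecule satisfies every constraint, giving 0 matches.

0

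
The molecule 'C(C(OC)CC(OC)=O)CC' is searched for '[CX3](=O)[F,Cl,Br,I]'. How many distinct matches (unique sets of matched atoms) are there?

0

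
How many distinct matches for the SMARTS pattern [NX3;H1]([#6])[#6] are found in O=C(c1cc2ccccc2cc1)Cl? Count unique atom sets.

0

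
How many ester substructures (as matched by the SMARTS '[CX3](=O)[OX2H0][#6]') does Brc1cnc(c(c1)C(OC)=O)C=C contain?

1

[CX3](=O)[OX2H0][#6] is the SMARTS for an ester: a carbonyl carbon bonded to an oxygen that is itself bonded to carbon (no H on that O).
Exactly one fragment in the molecule meets all constraints, giving 1 match.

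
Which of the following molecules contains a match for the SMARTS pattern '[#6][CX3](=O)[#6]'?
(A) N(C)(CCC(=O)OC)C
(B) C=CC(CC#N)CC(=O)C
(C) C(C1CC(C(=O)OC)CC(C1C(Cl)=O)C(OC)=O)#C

[#6][CX3](=O)[#6] describes a carbonyl carbon (no H) flanked by two carbons (a ketone).
(A) has a methyl-ester group (-C(=O)OCH3) but one neighbour of the carbonyl carbon is O, not C.
(B) contains an acetyl/ketone group (-C(=O)CH3), which satisfies every atom and bond constraint.
(C) has a methyl-ester group (-C(=O)OCH3) but one neighbour of the carbonyl carbon is O, not C.
So the answer is (B).

B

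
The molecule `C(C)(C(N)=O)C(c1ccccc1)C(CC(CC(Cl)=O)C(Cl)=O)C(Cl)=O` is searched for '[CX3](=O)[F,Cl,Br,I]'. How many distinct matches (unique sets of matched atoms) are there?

3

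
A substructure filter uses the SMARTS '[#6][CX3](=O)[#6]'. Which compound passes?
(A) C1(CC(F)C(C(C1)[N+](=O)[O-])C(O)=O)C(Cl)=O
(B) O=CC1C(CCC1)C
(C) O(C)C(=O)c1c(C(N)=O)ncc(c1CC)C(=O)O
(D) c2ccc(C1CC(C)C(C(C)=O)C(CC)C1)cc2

[#6][CX3](=O)[#6] describes a carbonyl carbon (no H) flanked by two carbons (a ketone).
(A) has a carboxylic acid group (-C(=O)OH) but one neighbour of the carbonyl carbon is O, not C.
(B) has an aldehyde (-CHO) but the carbonyl carbon has H1, so it is not flanked by two carbons.
(C) has a carboxylic acid group (-C(=O)OH) but one neighbour of the carbonyl carbon is O, not C.
(D) contains an acetyl/ketone group (-C(=O)CH3), which satisfies every atom and bond constraint.
So the answer is (D).

D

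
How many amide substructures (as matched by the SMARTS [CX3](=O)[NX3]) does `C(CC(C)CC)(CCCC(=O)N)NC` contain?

1

[CX3](=O)[NX3] is the SMARTS for an amide: a carbonyl carbon bonded to a trivalent nitrogen.
Exactly one fragment in the molecule meets all constraints, giving 1 match.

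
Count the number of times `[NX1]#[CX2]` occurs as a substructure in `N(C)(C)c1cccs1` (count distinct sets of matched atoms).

[NX1]#[CX2] is the SMARTS for a nitrile: a nitrogen triple-bonded to a two-connected carbon.
No fragment in the molecule satisfies every constraint, giving 0 matches.

0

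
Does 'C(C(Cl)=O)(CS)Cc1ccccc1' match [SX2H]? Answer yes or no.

The pattern [SX2H] describes an aliphatic sulfur with two connections, one being H — a thiol.
The molecule carries a thiol (-SH), whose atoms satisfy every constraint of the query, so the pattern matches.

Yes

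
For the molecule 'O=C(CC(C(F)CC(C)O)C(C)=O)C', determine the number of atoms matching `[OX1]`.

Check the 14 heavy atoms by environment: 8× C (X4) → no; 1× O (X2) → no; 2× C (X3) → no; 2× O (X1) → match; 1× F (X1) → no.
That gives 2 matching atoms.

2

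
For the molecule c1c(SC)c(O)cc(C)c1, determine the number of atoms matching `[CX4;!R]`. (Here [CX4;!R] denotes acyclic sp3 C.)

2

Check the 10 heavy atoms by environment: 6× c (aromatic, X3, in 6-ring) → no; 1× O (X2, acyclic) → no; 1× S (X2, acyclic) → no; 2× C (X4, acyclic) → match.
That gives 2 matching atoms.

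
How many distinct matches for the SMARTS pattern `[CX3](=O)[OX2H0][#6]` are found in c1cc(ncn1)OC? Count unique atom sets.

0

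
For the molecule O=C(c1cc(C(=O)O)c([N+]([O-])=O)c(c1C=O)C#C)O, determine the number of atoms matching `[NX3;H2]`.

The query [NX3;H2] means: aliphatic N with 3 total connections, two of them H — an -NH2 nitrogen (amine or amide).
Check the 19 heavy atoms by environment: 5× c (aromatic, H0, X3) → no; 1× c (aromatic, H1, X3) → no; 1× N (charge +1, H0, X3) → no; 1× O (charge -1, H0, X1) → no; 4× O (H0, X1) → no; 1× C (H1, X3) → no; 2× C (H0, X3) → no; 2× O (H1, X2) → no; 1× C (H0, X2) → no; 1× C (H1, X2) → no.
No environment satisfies the query, so 0 matching atoms.

0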